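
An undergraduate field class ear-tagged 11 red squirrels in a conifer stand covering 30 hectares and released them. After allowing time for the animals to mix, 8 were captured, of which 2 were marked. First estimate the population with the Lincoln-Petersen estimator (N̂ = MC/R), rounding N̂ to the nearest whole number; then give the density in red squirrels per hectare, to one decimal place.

N̂ = 11·8/2 = 88/2 = 44
Density = N̂ / area = 44 / 30 ≈ 1.47 → 1.5 per hectare

density ≈ 1.5 red squirrels per hectare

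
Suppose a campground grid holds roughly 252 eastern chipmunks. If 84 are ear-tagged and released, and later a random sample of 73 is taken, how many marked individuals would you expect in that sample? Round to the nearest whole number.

The marked fraction of the population is 84/252, so in a sample of 73 expect C·(M/N) marked.
E[R] = 84 × 73 / 252 = 6132 / 252 ≈ 24.3 → 24

expected recaptures ≈ 24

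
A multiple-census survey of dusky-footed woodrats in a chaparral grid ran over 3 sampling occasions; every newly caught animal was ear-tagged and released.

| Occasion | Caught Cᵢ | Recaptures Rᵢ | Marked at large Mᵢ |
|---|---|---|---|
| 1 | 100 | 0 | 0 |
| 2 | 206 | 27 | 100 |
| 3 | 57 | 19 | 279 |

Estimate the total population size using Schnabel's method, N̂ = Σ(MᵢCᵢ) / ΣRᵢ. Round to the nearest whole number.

N ≈ 794

Σ MᵢCᵢ = 0·100 + 100·206 + 279·57 = 0 + 20600 + 15903 = 36503
Σ Rᵢ = 0 + 27 + 19 = 46
N̂ = 36503 / 46 ≈ 793.5 → 794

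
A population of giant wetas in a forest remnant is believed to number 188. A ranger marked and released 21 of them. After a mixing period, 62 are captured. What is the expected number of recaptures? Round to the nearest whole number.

The marked fraction of the population is 21/188, so in a sample of 62 expect C·(M/N) marked.
E[R] = 21 × 62 / 188 = 1302 / 188 ≈ 6.9 → 7

expected recaptures ≈ 7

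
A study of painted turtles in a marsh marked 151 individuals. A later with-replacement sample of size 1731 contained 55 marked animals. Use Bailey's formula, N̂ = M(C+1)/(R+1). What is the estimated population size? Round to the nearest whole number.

N ≈ 4670

N̂ = 151·(1731+1)/(55+1) = 151·1732/56 = 261532/56 ≈ 4670.2 → 4670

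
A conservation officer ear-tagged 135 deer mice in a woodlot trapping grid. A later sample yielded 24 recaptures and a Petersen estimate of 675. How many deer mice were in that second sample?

From N = M·C/R: C = N·R / M = 675·24 / 135 = 16200 / 135 = 120.

C = 120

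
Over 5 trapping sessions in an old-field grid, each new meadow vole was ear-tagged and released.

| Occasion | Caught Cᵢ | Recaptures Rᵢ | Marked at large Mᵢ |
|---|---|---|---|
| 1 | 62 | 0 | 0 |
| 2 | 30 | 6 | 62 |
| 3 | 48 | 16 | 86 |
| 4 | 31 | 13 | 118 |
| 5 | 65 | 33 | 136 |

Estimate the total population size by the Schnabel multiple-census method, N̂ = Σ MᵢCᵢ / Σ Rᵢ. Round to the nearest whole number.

Σ MᵢCᵢ = 0·62 + 62·30 + 86·48 + 118·31 + 136·65 = 0 + 1860 + 4128 + 3658 + 8840 = 18486
Σ Rᵢ = 0 + 6 + 16 + 13 + 33 = 68
N̂ = 18486 / 68 ≈ 271.9 → 272

N ≈ 272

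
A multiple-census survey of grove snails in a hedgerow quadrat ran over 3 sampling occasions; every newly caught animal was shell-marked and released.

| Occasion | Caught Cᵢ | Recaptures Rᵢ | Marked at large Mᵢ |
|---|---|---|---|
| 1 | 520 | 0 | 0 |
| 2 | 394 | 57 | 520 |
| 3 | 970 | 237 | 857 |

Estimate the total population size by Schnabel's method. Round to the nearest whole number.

N ≈ 3524

Σ MᵢCᵢ = 0·520 + 520·394 + 857·970 = 0 + 204880 + 831290 = 1036170
Σ Rᵢ = 0 + 57 + 237 = 294
N̂ = 1036170 / 294 ≈ 3524.4 → 3524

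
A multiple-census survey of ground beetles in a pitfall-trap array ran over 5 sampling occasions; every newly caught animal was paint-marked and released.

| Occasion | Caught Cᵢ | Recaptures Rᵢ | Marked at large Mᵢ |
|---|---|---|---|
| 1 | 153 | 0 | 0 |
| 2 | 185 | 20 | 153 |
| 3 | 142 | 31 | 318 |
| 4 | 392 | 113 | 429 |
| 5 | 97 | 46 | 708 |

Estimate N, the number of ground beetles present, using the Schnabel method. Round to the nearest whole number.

N ≈ 1478

Σ MᵢCᵢ = 0·153 + 153·185 + 318·142 + 429·392 + 708·97 = 0 + 28305 + 45156 + 168168 + 68676 = 310305
Σ Rᵢ = 0 + 20 + 31 + 113 + 46 = 210
N̂ = 310305 / 210 ≈ 1477.6 → 1478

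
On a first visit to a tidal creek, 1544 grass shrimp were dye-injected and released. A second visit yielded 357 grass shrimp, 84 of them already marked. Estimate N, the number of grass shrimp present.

If marked individuals mix randomly, R/C ≈ M/N, giving N ≈ M·C/R.
N = (1544 × 357) / 84 = 551208 / 84 = 6562

N = 6562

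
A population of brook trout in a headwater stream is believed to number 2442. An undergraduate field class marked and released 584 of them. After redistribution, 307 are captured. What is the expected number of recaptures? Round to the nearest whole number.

Expected recaptures E[R] = M·C / N.
E[R] = 584 × 307 / 2442 = 179288 / 2442 ≈ 73.4 → 73

expected recaptures ≈ 73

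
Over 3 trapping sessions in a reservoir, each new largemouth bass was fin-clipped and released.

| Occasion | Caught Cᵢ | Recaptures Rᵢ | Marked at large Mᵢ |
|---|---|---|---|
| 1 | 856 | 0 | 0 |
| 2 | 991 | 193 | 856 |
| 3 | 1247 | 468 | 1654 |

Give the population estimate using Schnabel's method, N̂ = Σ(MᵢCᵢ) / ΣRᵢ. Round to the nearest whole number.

N ≈ 4404

Σ MᵢCᵢ = 0·856 + 856·991 + 1654·1247 = 0 + 848296 + 2062538 = 2910834
Σ Rᵢ = 0 + 193 + 468 = 661
N̂ = 2910834 / 661 ≈ 4403.7 → 4404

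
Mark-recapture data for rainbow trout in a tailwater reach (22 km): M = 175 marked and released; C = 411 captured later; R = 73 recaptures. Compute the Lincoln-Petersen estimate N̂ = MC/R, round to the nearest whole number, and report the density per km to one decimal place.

density ≈ 44.8 rainbow trout per km

N̂ = 175·411/73 = 71925/73 ≈ 985.3 → 985
Density = N̂ / area = 985 / 22 ≈ 44.77 → 44.8 per km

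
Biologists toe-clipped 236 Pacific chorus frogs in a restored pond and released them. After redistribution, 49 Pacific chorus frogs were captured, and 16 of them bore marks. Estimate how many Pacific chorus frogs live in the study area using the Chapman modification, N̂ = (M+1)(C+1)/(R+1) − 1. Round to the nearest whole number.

N̂ = (236+1)(49+1)/(16+1) − 1 = 237·50/17 − 1
= 11850/17 − 1 ≈ 697.1 − 1 ≈ 696.1 → 696

N ≈ 696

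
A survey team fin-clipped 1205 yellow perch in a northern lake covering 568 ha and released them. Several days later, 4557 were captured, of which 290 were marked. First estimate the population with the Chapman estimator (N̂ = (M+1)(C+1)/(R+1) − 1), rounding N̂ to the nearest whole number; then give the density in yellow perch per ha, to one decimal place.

density ≈ 33.3 yellow perch per ha

N̂ = 1206·4558/291 − 1 = 5496948/291 − 1 ≈ 18888.9 → 18889
Density = N̂ / area = 18889 / 568 ≈ 33.26 → 33.3 per ha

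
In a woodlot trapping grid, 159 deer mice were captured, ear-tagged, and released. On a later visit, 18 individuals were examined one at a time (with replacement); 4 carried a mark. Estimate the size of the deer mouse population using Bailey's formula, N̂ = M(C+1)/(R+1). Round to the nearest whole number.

N ≈ 604

N̂ = 159·(18+1)/(4+1) = 159·19/5 = 3021/5 ≈ 604.2 → 604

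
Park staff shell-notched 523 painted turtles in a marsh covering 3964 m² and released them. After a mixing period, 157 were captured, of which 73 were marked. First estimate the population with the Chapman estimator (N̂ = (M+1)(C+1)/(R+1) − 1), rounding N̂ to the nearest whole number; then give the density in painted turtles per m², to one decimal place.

N̂ = 524·158/74 − 1 = 82792/74 − 1 ≈ 1117.8 → 1118
Density = N̂ / area = 1118 / 3964 ≈ 0.28 → 0.3 per m²

density ≈ 0.3 painted turtles per m²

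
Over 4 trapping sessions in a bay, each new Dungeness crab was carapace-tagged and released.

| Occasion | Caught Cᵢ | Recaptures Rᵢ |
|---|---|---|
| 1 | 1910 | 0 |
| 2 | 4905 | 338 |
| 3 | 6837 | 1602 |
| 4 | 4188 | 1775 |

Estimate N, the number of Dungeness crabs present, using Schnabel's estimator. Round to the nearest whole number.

N ≈ 27,645

Marked at large before each occasion: Mᵢ = Σⱼ<ᵢ (Cⱼ − Rⱼ) → M1=0, M2=1910, M3=6477, M4=11712
Σ MᵢCᵢ = 0·1910 + 1910·4905 + 6477·6837 + 11712·4188 = 0 + 9368550 + 44283249 + 49049856 = 102701655
Σ Rᵢ = 0 + 338 + 1602 + 1775 = 3715
N̂ = 102701655 / 3715 ≈ 27645.1 → 27645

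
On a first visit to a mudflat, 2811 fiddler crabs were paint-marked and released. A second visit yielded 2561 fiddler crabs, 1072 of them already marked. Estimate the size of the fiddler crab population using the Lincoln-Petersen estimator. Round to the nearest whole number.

If marked individuals mix randomly, R/C ≈ M/N, giving N ≈ M·C/R.
N = (2811 × 2561) / 1072 = 7198971 / 1072 ≈ 6715.46 → 6715

N ≈ 6715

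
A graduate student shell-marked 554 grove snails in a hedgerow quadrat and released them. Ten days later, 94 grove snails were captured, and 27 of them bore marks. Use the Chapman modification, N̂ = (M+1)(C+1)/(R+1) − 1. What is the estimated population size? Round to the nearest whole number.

N̂ = (554+1)(94+1)/(27+1) − 1 = 555·95/28 − 1
= 52725/28 − 1 ≈ 1883.0 − 1 ≈ 1882.0 → 1882

N ≈ 1882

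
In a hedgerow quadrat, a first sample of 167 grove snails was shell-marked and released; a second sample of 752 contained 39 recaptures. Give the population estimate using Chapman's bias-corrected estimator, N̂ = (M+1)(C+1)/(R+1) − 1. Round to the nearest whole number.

N̂ = (167+1)(752+1)/(39+1) − 1 = 168·753/40 − 1
= 126504/40 − 1 ≈ 3162.6 − 1 ≈ 3161.6 → 3162

N ≈ 3162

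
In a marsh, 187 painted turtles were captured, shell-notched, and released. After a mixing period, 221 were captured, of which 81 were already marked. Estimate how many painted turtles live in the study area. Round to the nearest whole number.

N ≈ 510

If marked individuals mix randomly, R/C ≈ M/N, giving N ≈ M·C/R.
N = (187 × 221) / 81 = 41327 / 81 ≈ 510.2 → 510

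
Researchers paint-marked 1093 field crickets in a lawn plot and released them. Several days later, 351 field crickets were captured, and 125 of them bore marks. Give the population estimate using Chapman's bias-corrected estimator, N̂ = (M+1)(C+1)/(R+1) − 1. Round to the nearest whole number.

N ≈ 3055

N̂ = (1093+1)(351+1)/(125+1) − 1 = 1094·352/126 − 1
= 385088/126 − 1 ≈ 3056.3 − 1 ≈ 3055.3 → 3055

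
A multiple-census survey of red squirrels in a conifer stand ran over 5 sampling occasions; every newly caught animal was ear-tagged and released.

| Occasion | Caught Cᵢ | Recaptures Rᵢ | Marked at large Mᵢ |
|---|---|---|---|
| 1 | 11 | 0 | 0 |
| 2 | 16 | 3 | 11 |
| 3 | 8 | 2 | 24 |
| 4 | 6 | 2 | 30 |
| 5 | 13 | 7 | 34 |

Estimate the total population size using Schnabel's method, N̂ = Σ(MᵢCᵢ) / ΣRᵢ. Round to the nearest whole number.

N ≈ 71

Σ MᵢCᵢ = 0·11 + 11·16 + 24·8 + 30·6 + 34·13 = 0 + 176 + 192 + 180 + 442 = 990
Σ Rᵢ = 0 + 3 + 2 + 2 + 7 = 14
N̂ = 990 / 14 ≈ 70.7 → 71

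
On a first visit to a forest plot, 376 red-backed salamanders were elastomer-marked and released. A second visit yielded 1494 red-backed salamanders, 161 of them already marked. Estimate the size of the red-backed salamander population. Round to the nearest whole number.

N = (376 × 1494) / 161 = 561744 / 161 ≈ 3489.1 → 3489

N ≈ 3489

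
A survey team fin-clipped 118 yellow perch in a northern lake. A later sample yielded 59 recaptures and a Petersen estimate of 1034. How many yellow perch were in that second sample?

From N = M·C/R: C = N·R / M = 1034·59 / 118 = 61006 / 118 = 517.

C = 517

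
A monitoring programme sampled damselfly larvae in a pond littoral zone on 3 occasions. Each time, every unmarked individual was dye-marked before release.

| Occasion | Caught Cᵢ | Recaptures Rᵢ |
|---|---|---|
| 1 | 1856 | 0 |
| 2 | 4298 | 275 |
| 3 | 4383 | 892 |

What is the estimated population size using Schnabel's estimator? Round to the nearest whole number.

Marked at large before each occasion: Mᵢ = Σⱼ<ᵢ (Cⱼ − Rⱼ) → M1=0, M2=1856, M3=5879
Σ MᵢCᵢ = 0·1856 + 1856·4298 + 5879·4383 = 0 + 7977088 + 25767657 = 33744745
Σ Rᵢ = 0 + 275 + 892 = 1167
N̂ = 33744745 / 1167 ≈ 28915.8 → 28916

N ≈ 28,916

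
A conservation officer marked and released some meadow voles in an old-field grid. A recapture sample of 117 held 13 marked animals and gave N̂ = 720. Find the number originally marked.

From N = M·C/R: M = N·R / C = 720·13 / 117 = 9360 / 117 = 80.

M = 80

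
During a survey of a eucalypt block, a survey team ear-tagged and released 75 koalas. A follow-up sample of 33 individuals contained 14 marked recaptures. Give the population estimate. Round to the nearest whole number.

N ≈ 177

N = (75 × 33) / 14 = 2475 / 14 ≈ 176.8 → 177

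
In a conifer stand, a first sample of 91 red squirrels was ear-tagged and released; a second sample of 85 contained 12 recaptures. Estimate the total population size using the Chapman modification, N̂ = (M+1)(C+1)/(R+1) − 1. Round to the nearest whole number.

N ≈ 608

N̂ = (91+1)(85+1)/(12+1) − 1 = 92·86/13 − 1
= 7912/13 − 1 ≈ 608.6 − 1 ≈ 607.6 → 608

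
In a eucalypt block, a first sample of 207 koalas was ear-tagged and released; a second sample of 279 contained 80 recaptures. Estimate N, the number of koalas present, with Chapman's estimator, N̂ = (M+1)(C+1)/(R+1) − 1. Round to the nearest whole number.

N̂ = (207+1)(279+1)/(80+1) − 1 = 208·280/81 − 1
= 58240/81 − 1 ≈ 719.0 − 1 ≈ 718.0 → 718

N ≈ 718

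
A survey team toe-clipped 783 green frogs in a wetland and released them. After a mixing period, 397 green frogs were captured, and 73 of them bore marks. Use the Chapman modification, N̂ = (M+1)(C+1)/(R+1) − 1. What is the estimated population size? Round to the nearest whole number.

N ≈ 4216

N̂ = (783+1)(397+1)/(73+1) − 1 = 784·398/74 − 1
= 312032/74 − 1 ≈ 4216.6 − 1 ≈ 4215.6 → 4216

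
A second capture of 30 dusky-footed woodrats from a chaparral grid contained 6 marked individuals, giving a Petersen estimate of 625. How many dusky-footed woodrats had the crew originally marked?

M = 125

From N = M·C/R: M = N·R / C = 625·6 / 30 = 3750 / 30 = 125.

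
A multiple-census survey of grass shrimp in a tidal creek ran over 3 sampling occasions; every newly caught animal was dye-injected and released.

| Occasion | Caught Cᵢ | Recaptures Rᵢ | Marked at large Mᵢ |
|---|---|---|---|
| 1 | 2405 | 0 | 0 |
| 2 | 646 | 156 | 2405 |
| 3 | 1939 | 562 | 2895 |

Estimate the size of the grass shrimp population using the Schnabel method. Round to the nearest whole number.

N ≈ 9982

Σ MᵢCᵢ = 0·2405 + 2405·646 + 2895·1939 = 0 + 1553630 + 5613405 = 7167035
Σ Rᵢ = 0 + 156 + 562 = 718
N̂ = 7167035 / 718 ≈ 9981.9 → 9982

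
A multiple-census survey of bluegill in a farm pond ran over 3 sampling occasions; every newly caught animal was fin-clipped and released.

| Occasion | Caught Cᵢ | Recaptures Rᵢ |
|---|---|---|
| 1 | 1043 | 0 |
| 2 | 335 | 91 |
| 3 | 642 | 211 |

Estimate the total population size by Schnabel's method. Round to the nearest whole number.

N ≈ 3893

Marked at large before each occasion: Mᵢ = Σⱼ<ᵢ (Cⱼ − Rⱼ) → M1=0, M2=1043, M3=1287
Σ MᵢCᵢ = 0·1043 + 1043·335 + 1287·642 = 0 + 349405 + 826254 = 1175659
Σ Rᵢ = 0 + 91 + 211 = 302
N̂ = 1175659 / 302 ≈ 3892.9 → 3893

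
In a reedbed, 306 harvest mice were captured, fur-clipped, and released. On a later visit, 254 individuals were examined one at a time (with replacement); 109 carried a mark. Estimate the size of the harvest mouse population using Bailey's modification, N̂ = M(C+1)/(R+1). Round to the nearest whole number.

N̂ = 306·(254+1)/(109+1) = 306·255/110 = 78030/110 ≈ 709.4 → 709

N ≈ 709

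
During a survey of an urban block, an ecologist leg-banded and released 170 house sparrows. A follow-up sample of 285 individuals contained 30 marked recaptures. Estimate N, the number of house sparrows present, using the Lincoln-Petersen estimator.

The marked fraction in the recapture sample should equal the marked fraction in the population: 30/285 = 170/N.
N = (170 × 285) / 30 = 48450 / 30 = 1615

N = 1615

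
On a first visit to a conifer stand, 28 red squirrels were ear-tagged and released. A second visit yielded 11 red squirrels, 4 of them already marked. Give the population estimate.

N = 77

N = (28 × 11) / 4 = 308 / 4 = 77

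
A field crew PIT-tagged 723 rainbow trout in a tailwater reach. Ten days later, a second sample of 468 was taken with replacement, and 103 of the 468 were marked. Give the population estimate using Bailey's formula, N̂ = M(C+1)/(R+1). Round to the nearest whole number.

N̂ = 723·(468+1)/(103+1) = 723·469/104 = 339087/104 ≈ 3260.45 → 3260

N ≈ 3260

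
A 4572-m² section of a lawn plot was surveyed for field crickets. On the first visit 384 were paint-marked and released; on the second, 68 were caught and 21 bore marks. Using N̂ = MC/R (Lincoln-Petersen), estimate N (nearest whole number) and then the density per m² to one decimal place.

density ≈ 0.3 field crickets per m²

N̂ = 384·68/21 = 26112/21 ≈ 1243.4 → 1243
Density = N̂ / area = 1243 / 4572 ≈ 0.27 → 0.3 per m²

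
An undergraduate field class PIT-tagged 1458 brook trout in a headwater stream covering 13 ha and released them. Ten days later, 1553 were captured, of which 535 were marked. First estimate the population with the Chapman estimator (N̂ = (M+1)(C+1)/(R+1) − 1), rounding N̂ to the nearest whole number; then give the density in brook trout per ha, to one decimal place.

N̂ = 1459·1554/536 − 1 = 2267286/536 − 1 ≈ 4229.0 → 4229
Density = N̂ / area = 4229 / 13 ≈ 325.31 → 325.3 per ha

density ≈ 325.3 brook trout per ha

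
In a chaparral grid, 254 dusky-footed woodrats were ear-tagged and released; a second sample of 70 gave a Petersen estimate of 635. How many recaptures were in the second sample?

From N = M·C/R: R = M·C / N = 254·70 / 635 = 17780 / 635 = 28.

R = 28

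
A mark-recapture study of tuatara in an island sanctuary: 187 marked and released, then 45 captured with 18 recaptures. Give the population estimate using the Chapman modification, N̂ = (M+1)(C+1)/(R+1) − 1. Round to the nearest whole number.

N̂ = (187+1)(45+1)/(18+1) − 1 = 188·46/19 − 1
= 8648/19 − 1 ≈ 455.2 − 1 ≈ 454.2 → 454

N ≈ 454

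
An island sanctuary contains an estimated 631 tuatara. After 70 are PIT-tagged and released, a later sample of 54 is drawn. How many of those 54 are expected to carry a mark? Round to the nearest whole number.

The marked fraction of the population is 70/631, so in a sample of 54 expect C·(M/N) marked.
E[R] = 70 × 54 / 631 = 3780 / 631 ≈ 6.0 → 6

expected recaptures ≈ 6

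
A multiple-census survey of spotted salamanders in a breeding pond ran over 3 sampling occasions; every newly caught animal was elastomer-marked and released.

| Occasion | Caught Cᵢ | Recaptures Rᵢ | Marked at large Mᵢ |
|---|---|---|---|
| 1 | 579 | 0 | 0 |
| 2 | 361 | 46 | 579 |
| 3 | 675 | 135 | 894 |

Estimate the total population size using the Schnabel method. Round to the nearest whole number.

Σ MᵢCᵢ = 0·579 + 579·361 + 894·675 = 0 + 209019 + 603450 = 812469
Σ Rᵢ = 0 + 46 + 135 = 181
N̂ = 812469 / 181 ≈ 4488.8 → 4489

N ≈ 4489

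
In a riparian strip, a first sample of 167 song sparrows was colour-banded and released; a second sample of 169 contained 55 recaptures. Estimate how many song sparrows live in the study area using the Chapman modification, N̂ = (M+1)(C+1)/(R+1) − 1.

N̂ = (167+1)(169+1)/(55+1) − 1 = 168·170/56 − 1
= 28560/56 − 1 = 510 − 1 = 509

N = 509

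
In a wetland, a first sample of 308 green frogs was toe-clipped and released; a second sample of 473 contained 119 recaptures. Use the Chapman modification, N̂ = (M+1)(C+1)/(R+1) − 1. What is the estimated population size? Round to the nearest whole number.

N̂ = (308+1)(473+1)/(119+1) − 1 = 309·474/120 − 1
= 146466/120 − 1 ≈ 1220.5 − 1 ≈ 1219.5 → 1220

N ≈ 1220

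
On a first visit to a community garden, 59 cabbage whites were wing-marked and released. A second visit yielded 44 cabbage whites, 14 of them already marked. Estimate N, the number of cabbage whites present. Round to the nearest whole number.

N = (59 × 44) / 14 = 2596 / 14 ≈ 185.4 → 185

N ≈ 185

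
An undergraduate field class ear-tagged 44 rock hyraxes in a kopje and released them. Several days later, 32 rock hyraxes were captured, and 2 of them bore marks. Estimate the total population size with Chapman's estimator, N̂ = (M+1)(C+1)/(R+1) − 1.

N̂ = (44+1)(32+1)/(2+1) − 1 = 45·33/3 − 1
= 1485/3 − 1 = 495 − 1 = 494

N = 494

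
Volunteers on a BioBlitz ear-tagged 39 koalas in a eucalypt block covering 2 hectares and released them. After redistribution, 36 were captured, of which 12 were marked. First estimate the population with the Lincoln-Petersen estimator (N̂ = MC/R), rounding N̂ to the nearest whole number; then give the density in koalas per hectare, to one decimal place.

N̂ = 39·36/12 = 1404/12 = 117
Density = N̂ / area = 117 / 2 ≈ 58.50 → 58.5 per hectare

density ≈ 58.5 koalas per hectare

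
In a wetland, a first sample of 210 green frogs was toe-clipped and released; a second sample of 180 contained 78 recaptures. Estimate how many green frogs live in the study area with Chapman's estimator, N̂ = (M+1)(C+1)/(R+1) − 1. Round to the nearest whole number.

N̂ = (210+1)(180+1)/(78+1) − 1 = 211·181/79 − 1
= 38191/79 − 1 ≈ 483.4 − 1 ≈ 482.4 → 482

N ≈ 482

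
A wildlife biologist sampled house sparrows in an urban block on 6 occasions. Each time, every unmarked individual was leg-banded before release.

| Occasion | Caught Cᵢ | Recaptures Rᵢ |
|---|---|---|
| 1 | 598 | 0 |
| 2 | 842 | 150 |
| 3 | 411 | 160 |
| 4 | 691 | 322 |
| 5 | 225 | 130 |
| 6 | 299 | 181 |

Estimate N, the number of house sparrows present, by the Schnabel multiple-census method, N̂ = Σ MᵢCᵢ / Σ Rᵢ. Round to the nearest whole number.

Marked at large before each occasion: Mᵢ = Σⱼ<ᵢ (Cⱼ − Rⱼ) → M1=0, M2=598, M3=1290, M4=1541, M5=1910, M6=2005
Σ MᵢCᵢ = 0·598 + 598·842 + 1290·411 + 1541·691 + 1910·225 + 2005·299 = 0 + 503516 + 530190 + 1064831 + 429750 + 599495 = 3127782
Σ Rᵢ = 0 + 150 + 160 + 322 + 130 + 181 = 943
N̂ = 3127782 / 943 ≈ 3316.8 → 3317

N ≈ 3317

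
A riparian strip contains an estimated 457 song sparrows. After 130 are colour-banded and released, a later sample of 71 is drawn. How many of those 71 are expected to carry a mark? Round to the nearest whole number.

The marked fraction of the population is 130/457, so in a sample of 71 expect C·(M/N) marked.
E[R] = 130 × 71 / 457 = 9230 / 457 ≈ 20.2 → 20

expected recaptures ≈ 20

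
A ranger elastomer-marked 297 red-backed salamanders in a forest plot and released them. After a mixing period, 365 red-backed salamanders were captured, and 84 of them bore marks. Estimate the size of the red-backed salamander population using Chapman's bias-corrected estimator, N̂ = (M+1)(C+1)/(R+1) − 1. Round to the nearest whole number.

N̂ = (297+1)(365+1)/(84+1) − 1 = 298·366/85 − 1
= 109068/85 − 1 ≈ 1283.2 − 1 ≈ 1282.2 → 1282

N ≈ 1282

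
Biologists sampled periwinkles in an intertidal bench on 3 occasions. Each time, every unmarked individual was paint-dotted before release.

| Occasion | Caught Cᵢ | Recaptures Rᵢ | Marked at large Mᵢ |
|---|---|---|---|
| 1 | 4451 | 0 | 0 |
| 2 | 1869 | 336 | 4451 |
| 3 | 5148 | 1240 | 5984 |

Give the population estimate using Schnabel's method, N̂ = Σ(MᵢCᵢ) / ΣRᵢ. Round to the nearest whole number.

Σ MᵢCᵢ = 0·4451 + 4451·1869 + 5984·5148 = 0 + 8318919 + 30805632 = 39124551
Σ Rᵢ = 0 + 336 + 1240 = 1576
N̂ = 39124551 / 1576 ≈ 24825.2 → 24825

N ≈ 24,825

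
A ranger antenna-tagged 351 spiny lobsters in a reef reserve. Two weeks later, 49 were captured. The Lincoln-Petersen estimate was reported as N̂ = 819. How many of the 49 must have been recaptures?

R = 21

From N = M·C/R: R = M·C / N = 351·49 / 819 = 17199 / 819 = 21.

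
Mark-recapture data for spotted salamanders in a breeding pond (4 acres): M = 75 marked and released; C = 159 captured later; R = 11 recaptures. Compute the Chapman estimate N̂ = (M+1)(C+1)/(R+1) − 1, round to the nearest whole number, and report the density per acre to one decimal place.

N̂ = 76·160/12 − 1 = 12160/12 − 1 ≈ 1012.3 → 1012
Density = N̂ / area = 1012 / 4 = 253.0 per acre

density ≈ 253.0 spotted salamanders per acre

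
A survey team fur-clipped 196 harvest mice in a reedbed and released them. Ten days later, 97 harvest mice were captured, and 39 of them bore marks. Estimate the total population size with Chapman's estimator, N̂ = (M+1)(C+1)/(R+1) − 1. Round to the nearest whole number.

N ≈ 482

N̂ = (196+1)(97+1)/(39+1) − 1 = 197·98/40 − 1
= 19306/40 − 1 ≈ 482.6 − 1 ≈ 481.6 → 482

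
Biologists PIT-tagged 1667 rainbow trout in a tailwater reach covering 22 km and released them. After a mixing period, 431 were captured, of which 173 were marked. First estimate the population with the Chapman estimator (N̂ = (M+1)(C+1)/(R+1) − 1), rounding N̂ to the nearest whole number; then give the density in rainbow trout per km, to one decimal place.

N̂ = 1668·432/174 − 1 = 720576/174 − 1 ≈ 4140.2 → 4140
Density = N̂ / area = 4140 / 22 ≈ 188.18 → 188.2 per km

density ≈ 188.2 rainbow trout per km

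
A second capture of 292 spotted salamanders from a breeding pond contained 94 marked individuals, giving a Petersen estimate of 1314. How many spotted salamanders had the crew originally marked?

M = 423

From N = M·C/R: M = N·R / C = 1314·94 / 292 = 123516 / 292 = 423.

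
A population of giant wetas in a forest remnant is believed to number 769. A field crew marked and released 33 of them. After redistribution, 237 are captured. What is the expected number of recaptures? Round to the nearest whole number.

The marked fraction of the population is 33/769, so in a sample of 237 expect C·(M/N) marked.
E[R] = 33 × 237 / 769 = 7821 / 769 ≈ 10.2 → 10

expected recaptures ≈ 10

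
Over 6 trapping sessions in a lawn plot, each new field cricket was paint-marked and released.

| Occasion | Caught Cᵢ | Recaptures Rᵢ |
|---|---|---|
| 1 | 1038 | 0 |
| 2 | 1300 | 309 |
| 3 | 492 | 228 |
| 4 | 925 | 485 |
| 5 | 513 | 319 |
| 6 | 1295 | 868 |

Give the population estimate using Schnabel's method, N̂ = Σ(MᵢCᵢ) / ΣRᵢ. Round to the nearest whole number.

Marked at large before each occasion: Mᵢ = Σⱼ<ᵢ (Cⱼ − Rⱼ) → M1=0, M2=1038, M3=2029, M4=2293, M5=2733, M6=2927
Σ MᵢCᵢ = 0·1038 + 1038·1300 + 2029·492 + 2293·925 + 2733·513 + 2927·1295 = 0 + 1349400 + 998268 + 2121025 + 1402029 + 3790465 = 9661187
Σ Rᵢ = 0 + 309 + 228 + 485 + 319 + 868 = 2209
N̂ = 9661187 / 2209 ≈ 4373.6 → 4374

N ≈ 4374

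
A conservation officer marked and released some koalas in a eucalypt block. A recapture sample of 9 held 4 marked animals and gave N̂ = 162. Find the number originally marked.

M = 72

From N = M·C/R: M = N·R / C = 162·4 / 9 = 648 / 9 = 72.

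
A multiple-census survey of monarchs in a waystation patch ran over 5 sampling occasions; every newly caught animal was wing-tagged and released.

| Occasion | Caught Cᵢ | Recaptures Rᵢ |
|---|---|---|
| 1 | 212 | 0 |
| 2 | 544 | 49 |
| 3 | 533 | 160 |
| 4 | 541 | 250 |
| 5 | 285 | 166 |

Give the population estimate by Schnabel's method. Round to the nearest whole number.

N ≈ 2347

Marked at large before each occasion: Mᵢ = Σⱼ<ᵢ (Cⱼ − Rⱼ) → M1=0, M2=212, M3=707, M4=1080, M5=1371
Σ MᵢCᵢ = 0·212 + 212·544 + 707·533 + 1080·541 + 1371·285 = 0 + 115328 + 376831 + 584280 + 390735 = 1467174
Σ Rᵢ = 0 + 49 + 160 + 250 + 166 = 625
N̂ = 1467174 / 625 ≈ 2347.48 → 2347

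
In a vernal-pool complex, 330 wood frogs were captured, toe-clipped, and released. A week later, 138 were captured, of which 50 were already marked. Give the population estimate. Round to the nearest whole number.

If marked individuals mix randomly, R/C ≈ M/N, giving N ≈ M·C/R.
N = (330 × 138) / 50 = 45540 / 50 ≈ 910.8 → 911

N ≈ 911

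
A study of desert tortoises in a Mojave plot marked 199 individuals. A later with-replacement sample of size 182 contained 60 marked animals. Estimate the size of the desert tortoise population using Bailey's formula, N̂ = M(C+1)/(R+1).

N̂ = 199·(182+1)/(60+1) = 199·183/61 = 36417/61 = 597

N = 597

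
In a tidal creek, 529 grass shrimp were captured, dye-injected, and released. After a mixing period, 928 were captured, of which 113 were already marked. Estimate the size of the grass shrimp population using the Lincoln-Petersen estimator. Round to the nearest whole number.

N ≈ 4344

N = (529 × 928) / 113 = 490912 / 113 ≈ 4344.4 → 4344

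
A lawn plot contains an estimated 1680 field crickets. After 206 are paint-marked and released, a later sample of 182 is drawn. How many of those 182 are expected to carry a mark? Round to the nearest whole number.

expected recaptures ≈ 22

Expected recaptures E[R] = M·C / N.
E[R] = 206 × 182 / 1680 = 37492 / 1680 ≈ 22.3 → 22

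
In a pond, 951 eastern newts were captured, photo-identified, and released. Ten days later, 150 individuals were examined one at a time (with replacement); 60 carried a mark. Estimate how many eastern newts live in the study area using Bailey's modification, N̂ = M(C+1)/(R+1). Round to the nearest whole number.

N̂ = 951·(150+1)/(60+1) = 951·151/61 = 143601/61 ≈ 2354.1 → 2354

N ≈ 2354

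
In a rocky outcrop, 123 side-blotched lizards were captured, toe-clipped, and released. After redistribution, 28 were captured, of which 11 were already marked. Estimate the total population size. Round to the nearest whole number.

N ≈ 313

N = (123 × 28) / 11 = 3444 / 11 ≈ 313.1 → 313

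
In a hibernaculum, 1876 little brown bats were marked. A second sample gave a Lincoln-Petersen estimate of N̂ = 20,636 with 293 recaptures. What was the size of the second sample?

C = 3223

From N = M·C/R: C = N·R / M = 20636·293 / 1876 = 6046348 / 1876 = 3223.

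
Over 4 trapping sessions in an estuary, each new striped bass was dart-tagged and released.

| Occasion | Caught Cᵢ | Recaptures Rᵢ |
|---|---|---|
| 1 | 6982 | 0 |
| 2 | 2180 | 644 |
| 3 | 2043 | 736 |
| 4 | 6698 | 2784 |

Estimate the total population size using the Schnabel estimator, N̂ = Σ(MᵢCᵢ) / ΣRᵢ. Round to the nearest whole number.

Marked at large before each occasion: Mᵢ = Σⱼ<ᵢ (Cⱼ − Rⱼ) → M1=0, M2=6982, M3=8518, M4=9825
Σ MᵢCᵢ = 0·6982 + 6982·2180 + 8518·2043 + 9825·6698 = 0 + 15220760 + 17402274 + 65807850 = 98430884
Σ Rᵢ = 0 + 644 + 736 + 2784 = 4164
N̂ = 98430884 / 4164 ≈ 23638.5 → 23639

N ≈ 23,639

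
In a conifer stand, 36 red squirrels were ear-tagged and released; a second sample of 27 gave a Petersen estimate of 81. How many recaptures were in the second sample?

From N = M·C/R: R = M·C / N = 36·27 / 81 = 972 / 81 = 12.

R = 12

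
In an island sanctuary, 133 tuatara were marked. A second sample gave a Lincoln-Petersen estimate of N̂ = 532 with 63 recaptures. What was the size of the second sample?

From N = M·C/R: C = N·R / M = 532·63 / 133 = 33516 / 133 = 252.

C = 252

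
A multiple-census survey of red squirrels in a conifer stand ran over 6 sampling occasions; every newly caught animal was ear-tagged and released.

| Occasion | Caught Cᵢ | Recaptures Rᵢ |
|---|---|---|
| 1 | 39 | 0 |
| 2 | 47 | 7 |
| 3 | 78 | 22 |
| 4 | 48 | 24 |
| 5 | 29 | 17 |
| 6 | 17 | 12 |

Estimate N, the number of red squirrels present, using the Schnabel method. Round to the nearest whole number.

N ≈ 268

Marked at large before each occasion: Mᵢ = Σⱼ<ᵢ (Cⱼ − Rⱼ) → M1=0, M2=39, M3=79, M4=135, M5=159, M6=171
Σ MᵢCᵢ = 0·39 + 39·47 + 79·78 + 135·48 + 159·29 + 171·17 = 0 + 1833 + 6162 + 6480 + 4611 + 2907 = 21993
Σ Rᵢ = 0 + 7 + 22 + 24 + 17 + 12 = 82
N̂ = 21993 / 82 ≈ 268.2 → 268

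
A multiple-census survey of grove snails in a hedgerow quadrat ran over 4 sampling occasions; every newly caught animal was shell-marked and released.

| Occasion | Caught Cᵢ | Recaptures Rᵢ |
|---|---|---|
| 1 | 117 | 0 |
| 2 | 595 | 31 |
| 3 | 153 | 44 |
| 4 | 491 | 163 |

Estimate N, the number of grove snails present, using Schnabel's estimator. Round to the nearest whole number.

Marked at large before each occasion: Mᵢ = Σⱼ<ᵢ (Cⱼ − Rⱼ) → M1=0, M2=117, M3=681, M4=790
Σ MᵢCᵢ = 0·117 + 117·595 + 681·153 + 790·491 = 0 + 69615 + 104193 + 387890 = 561698
Σ Rᵢ = 0 + 31 + 44 + 163 = 238
N̂ = 561698 / 238 ≈ 2360.1 → 2360

N ≈ 2360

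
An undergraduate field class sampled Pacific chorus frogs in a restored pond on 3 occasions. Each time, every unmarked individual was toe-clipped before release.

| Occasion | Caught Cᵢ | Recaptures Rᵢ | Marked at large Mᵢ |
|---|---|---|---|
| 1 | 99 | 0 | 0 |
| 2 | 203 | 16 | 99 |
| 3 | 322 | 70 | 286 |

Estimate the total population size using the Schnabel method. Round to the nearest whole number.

N ≈ 1305

Σ MᵢCᵢ = 0·99 + 99·203 + 286·322 = 0 + 20097 + 92092 = 112189
Σ Rᵢ = 0 + 16 + 70 = 86
N̂ = 112189 / 86 ≈ 1304.5 → 1305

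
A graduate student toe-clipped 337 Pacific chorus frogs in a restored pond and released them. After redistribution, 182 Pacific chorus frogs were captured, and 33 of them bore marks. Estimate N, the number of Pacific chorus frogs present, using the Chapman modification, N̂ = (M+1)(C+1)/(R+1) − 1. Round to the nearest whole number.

N ≈ 1818

N̂ = (337+1)(182+1)/(33+1) − 1 = 338·183/34 − 1
= 61854/34 − 1 ≈ 1819.2 − 1 ≈ 1818.2 → 1818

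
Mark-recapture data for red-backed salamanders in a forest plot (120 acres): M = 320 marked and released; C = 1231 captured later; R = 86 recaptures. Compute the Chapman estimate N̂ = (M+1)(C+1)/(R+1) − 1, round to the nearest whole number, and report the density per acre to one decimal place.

N̂ = 321·1232/87 − 1 = 395472/87 − 1 ≈ 4544.7 → 4545
Density = N̂ / area = 4545 / 120 ≈ 37.88 → 37.9 per acre

density ≈ 37.9 red-backed salamanders per acre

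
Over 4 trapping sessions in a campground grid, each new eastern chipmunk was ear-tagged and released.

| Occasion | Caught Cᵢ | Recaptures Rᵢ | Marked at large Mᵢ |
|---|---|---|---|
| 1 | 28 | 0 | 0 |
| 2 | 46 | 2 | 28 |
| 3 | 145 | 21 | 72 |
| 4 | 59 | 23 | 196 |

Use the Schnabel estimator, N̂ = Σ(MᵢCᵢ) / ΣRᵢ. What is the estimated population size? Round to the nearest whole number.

Σ MᵢCᵢ = 0·28 + 28·46 + 72·145 + 196·59 = 0 + 1288 + 10440 + 11564 = 23292
Σ Rᵢ = 0 + 2 + 21 + 23 = 46
N̂ = 23292 / 46 ≈ 506.3 → 506

N ≈ 506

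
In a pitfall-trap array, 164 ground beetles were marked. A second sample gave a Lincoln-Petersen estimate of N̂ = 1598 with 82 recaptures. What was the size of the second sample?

C = 799

From N = M·C/R: C = N·R / M = 1598·82 / 164 = 131036 / 164 = 799.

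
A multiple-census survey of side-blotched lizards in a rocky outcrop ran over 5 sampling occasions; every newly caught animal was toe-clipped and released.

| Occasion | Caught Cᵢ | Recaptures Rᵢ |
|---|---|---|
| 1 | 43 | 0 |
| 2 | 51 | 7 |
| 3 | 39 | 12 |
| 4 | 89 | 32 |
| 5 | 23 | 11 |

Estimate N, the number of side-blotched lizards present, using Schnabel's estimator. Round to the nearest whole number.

Marked at large before each occasion: Mᵢ = Σⱼ<ᵢ (Cⱼ − Rⱼ) → M1=0, M2=43, M3=87, M4=114, M5=171
Σ MᵢCᵢ = 0·43 + 43·51 + 87·39 + 114·89 + 171·23 = 0 + 2193 + 3393 + 10146 + 3933 = 19665
Σ Rᵢ = 0 + 7 + 12 + 32 + 11 = 62
N̂ = 19665 / 62 ≈ 317.2 → 317

N ≈ 317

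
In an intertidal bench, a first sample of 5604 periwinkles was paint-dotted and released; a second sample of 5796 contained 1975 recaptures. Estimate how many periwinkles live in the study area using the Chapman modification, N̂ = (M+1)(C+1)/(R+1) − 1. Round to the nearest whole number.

N̂ = (5604+1)(5796+1)/(1975+1) − 1 = 5605·5797/1976 − 1
= 32492185/1976 − 1 ≈ 16443.4 − 1 ≈ 16442.4 → 16442

N ≈ 16,442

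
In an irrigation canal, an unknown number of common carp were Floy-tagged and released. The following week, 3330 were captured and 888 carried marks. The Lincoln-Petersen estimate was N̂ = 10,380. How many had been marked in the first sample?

From N = M·C/R: M = N·R / C = 10380·888 / 3330 = 9217440 / 3330 = 2768.

M = 2768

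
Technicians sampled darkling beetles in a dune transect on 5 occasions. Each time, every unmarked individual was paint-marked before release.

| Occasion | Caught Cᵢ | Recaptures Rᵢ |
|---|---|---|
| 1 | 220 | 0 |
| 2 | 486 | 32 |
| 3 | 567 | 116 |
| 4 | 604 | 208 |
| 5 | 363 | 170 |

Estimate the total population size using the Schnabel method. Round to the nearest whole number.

N ≈ 3271

Marked at large before each occasion: Mᵢ = Σⱼ<ᵢ (Cⱼ − Rⱼ) → M1=0, M2=220, M3=674, M4=1125, M5=1521
Σ MᵢCᵢ = 0·220 + 220·486 + 674·567 + 1125·604 + 1521·363 = 0 + 106920 + 382158 + 679500 + 552123 = 1720701
Σ Rᵢ = 0 + 32 + 116 + 208 + 170 = 526
N̂ = 1720701 / 526 ≈ 3271.3 → 3271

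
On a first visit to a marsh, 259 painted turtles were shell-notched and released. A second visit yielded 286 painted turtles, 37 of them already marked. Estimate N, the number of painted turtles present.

N = 2002

If marked individuals mix randomly, R/C ≈ M/N, giving N ≈ M·C/R.
N = (259 × 286) / 37 = 74074 / 37 = 2002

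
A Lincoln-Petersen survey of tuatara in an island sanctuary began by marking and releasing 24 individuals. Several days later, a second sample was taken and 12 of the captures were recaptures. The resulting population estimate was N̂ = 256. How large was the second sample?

C = 128

From N = M·C/R: C = N·R / M = 256·12 / 24 = 3072 / 24 = 128.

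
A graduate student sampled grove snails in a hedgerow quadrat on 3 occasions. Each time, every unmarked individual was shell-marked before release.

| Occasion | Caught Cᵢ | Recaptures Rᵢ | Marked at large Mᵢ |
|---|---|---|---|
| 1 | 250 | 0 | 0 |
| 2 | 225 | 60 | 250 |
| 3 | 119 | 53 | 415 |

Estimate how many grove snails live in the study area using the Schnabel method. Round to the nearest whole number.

N ≈ 935

Σ MᵢCᵢ = 0·250 + 250·225 + 415·119 = 0 + 56250 + 49385 = 105635
Σ Rᵢ = 0 + 60 + 53 = 113
N̂ = 105635 / 113 ≈ 934.8 → 935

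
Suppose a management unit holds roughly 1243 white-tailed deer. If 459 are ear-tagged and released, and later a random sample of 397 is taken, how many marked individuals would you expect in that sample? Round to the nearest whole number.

The marked fraction of the population is 459/1243, so in a sample of 397 expect C·(M/N) marked.
E[R] = 459 × 397 / 1243 = 182223 / 1243 ≈ 146.6 → 147

expected recaptures ≈ 147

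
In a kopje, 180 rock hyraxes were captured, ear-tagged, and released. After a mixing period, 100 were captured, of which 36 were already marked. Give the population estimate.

N = 500

N = (180 × 100) / 36 = 18000 / 36 = 500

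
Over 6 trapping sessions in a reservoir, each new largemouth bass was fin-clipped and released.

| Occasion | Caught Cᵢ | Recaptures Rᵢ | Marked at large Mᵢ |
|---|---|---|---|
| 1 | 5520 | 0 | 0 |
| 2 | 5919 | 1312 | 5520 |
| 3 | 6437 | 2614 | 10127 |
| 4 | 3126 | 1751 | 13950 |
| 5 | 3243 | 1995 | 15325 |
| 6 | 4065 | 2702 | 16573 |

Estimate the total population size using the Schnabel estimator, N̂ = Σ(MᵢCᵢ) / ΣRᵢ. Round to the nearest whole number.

N ≈ 24,922

Σ MᵢCᵢ = 0·5520 + 5520·5919 + 10127·6437 + 13950·3126 + 15325·3243 + 16573·4065 = 0 + 32672880 + 65187499 + 43607700 + 49698975 + 67369245 = 258536299
Σ Rᵢ = 0 + 1312 + 2614 + 1751 + 1995 + 2702 = 10374
N̂ = 258536299 / 10374 ≈ 24921.6 → 24922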